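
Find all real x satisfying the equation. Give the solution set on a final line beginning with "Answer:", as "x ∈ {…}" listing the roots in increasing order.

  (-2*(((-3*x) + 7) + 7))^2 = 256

Step 1. [(-2*(((-3*x) + 7) + 7))^2 = 256] √ both sides: 256 ≥ 0 gives two branches ⇒ sqrt: -2*(((-3*x) + 7) + 7) = 16 or -16.
Step 2. [-2*(((-3*x) + 7) + 7) = 16 or -16] LHS = -2·(…); ÷-2 both sides, so div: ((-3*x) + 7) + 7 = -8 or 8.
Step 3. [((-3*x) + 7) + 7 = -8 or 8] 7 comes off first (subtract 7), so sub: (-3*x) + 7 = -15 or 1.
Step 4. [(-3*x) + 7 = -15 or 1] peel the +7: subtract 7 from each side ⇒ sub: -3*x = -22 or -6.
Step 5. [-3*x = -22 or -6] leading coefficient -3: divide by -3. So div: x = 22/3 or 2.

Answer: x ∈ {2, 22/3}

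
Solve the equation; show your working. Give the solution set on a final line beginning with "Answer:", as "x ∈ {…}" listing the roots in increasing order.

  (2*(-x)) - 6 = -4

Step 1. [(2*(-x)) - 6 = -4] the outer -6 inverts by adding 6. So sub: 2*(-x) = 2.
Step 2. [2*(-x) = 2] leading coefficient 2: divide by 2, so div: -x = 1.
Step 3. [-x = 1] flip signs both sides, so neg: x = -1.

Answer: x ∈ {-1}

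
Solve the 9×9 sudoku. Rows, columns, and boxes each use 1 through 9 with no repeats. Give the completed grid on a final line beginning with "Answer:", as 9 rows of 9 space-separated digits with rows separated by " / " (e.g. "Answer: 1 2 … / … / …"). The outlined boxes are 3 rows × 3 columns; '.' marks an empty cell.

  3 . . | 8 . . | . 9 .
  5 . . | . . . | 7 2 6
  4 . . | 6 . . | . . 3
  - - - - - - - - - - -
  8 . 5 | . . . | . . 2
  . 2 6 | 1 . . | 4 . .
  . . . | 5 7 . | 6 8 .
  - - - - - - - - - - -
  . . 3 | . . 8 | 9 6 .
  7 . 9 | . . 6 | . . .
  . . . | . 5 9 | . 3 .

Step 1. [r8c8∈{1,4,5}] col 8 places 4 nowhere but r8c8 ⇒ r8c8=4.
Step 2. [r4c2∈{1,3,4,7,9}] box 4 places 7 nowhere but r4c2 ⇒ r4c2=7.
Step 3. [r3c7∈{1,5,8}] across box 3, 8 lands solely at r3c7, so r3c7=8.
Step 4. [r5c6∈{3}] r5c6's peers cover all but 3 ⇒ r5c6=3.
Step 5. [r4c6∈{4}] r4c6 is down to just 4. So r4c6=4.
Step 6. [r2c6∈{1}] nothing but 1 survives at r2c6, so r2c6=1.
Step 7. [r5c1∈{9}] nothing but 9 survives at r5c1, so r5c1=9.
Step 8. [r6c1∈{1}] r6c1 is down to just 1, so r6c1=1.
Step 9. [r7c1∈{2}] only 2 remains possible at r7c1 ⇒ r7c1=2.
Step 10. [r1c9∈{1,4,5}] 4 has one home in col 9: r1c9, so r1c9=4.
Step 11. [r1c5∈{2}] r1c5 has the single candidate 2. So r1c5=2.
Step 12. [r3c5∈{9}] r3c5's peers cover all but 9, so r3c5=9.
Step 13. [r3c2∈{1}] r3c2's peers cover all but 1. So r3c2=1.
Step 14. [r9c3∈{1,4,8}] 1 has one home in col 3: r9c3, so r9c3=1.
Step 15. [r3c8∈{5}] r3c8 is down to just 5, so r3c8=5.
Step 16. [r8c7∈{1,2,5}] 5 has one home in col 7: r8c7. So r8c7=5.
Step 17. [r8c2∈{8}] r8c2 is down to just 8 ⇒ r8c2=8.
Step 18. [r1c3∈{7}] only 7 remains possible at r1c3 ⇒ r1c3=7.
Step 19. [r8c4∈{2,3}] r8c4 is the only open cell in row 8 admitting 2. So r8c4=2.
Step 20. [r8c9∈{1}] r8c9's peers cover all but 1 ⇒ r8c9=1.
Step 21. [r7c9∈{7}] only 7 remains possible at r7c9 ⇒ r7c9=7.
Step 22. [r7c4∈{4}] r7c4's peers cover all but 4 ⇒ r7c4=4.
Step 23. [r9c2∈{4,6}] across row 9, 4 lands solely at r9c2 ⇒ r9c2=4.
Step 24. [r2c4∈{3}] r2c4 is down to just 3 ⇒ r2c4=3.
Step 25. [r4c7∈{1,3}] 3 has one home in row 4: r4c7, so r4c7=3.
Step 26. [r5c5∈{8}] r5c5's peers cover all but 8, so r5c5=8.
Step 27. [r5c8∈{7}] only 7 remains possible at r5c8 ⇒ r5c8=7.
Step 28. [r4c4∈{9}] r4c4 has the single candidate 9, so r4c4=9.
Step 29. [r7c2∈{5}] nothing but 5 survives at r7c2, so r7c2=5.
Step 30. [r6c9∈{9}] nothing but 9 survives at r6c9. So r6c9=9.
Step 31. [r8c5∈{3}] r8c5 has the single candidate 3 ⇒ r8c5=3.
Step 32. [r4c8∈{1}] only 1 remains possible at r4c8 ⇒ r4c8=1.
Step 33. [r1c7∈{1}] only 1 remains possible at r1c7, so r1c7=1.
Step 34. [r1c6∈{5}] r1c6 is down to just 5. So r1c6=5.
Step 35. [r2c2∈{9}] r2c2 is down to just 9 ⇒ r2c2=9.
Step 36. [r9c4∈{7}] r9c4 is down to just 7. So r9c4=7.
Step 37. [r5c9∈{5}] r5c9 has the single candidate 5. So r5c9=5.
Step 38. [r2c5∈{4}] r2c5's peers cover all but 4 ⇒ r2c5=4.
Step 39. [r6c2∈{3}] r6c2 is down to just 3, so r6c2=3.
Step 40. [r6c6∈{2}] only 2 remains possible at r6c6, so r6c6=2.
Step 41. [r9c7∈{2}] only 2 remains possible at r9c7. So r9c7=2.
Step 42. [r3c3∈{2}] r3c3's peers cover all but 2, so r3c3=2.
Step 43. [r6c3∈{4}] only 4 remains possible at r6c3. So r6c3=4.
Step 44. [r4c5∈{6}] only 6 remains possible at r4c5, so r4c5=6.
Step 45. [r3c6∈{7}] r3c6's peers cover all but 7 ⇒ r3c6=7.
Step 46. [r2c3∈{8}] nothing but 8 survives at r2c3. So r2c3=8.
Step 47. [r9c9∈{8}] r9c9 has the single candidate 8, so r9c9=8.
Step 48. [r1c2∈{6}] r1c2 is down to just 6 ⇒ r1c2=6.
Step 49. [r9c1∈{6}] r9c1 is down to just 6, so r9c1=6.
Step 50. [r7c5∈{1}] only 1 remains possible at r7c5, so r7c5=1.

Answer: 3 6 7 8 2 5 1 9 4 / 5 9 8 3 4 1 7 2 6 / 4 1 2 6 9 7 8 5 3 / 8 7 5 9 6 4 3 1 2 / 9 2 6 1 8 3 4 7 5 / 1 3 4 5 7 2 6 8 9 / 2 5 3 4 1 8 9 6 7 / 7 8 9 2 3 6 5 4 1 / 6 4 1 7 5 9 2 3 8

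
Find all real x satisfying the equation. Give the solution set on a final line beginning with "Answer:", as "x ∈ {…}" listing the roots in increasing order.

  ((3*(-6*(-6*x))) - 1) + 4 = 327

Step 1. [((3*(-6*(-6*x))) - 1) + 4 = 327] +4 is outermost — subtract 4 both sides. So sub: (3*(-6*(-6*x))) - 1 = 323.
Step 2. [(3*(-6*(-6*x))) - 1 = 323] 1 comes off first (add 1), so sub: 3*(-6*(-6*x)) = 324.
Step 3. [3*(-6*(-6*x)) = 324] LHS = 3·(…); ÷3 both sides ⇒ div: -6*(-6*x) = 108.
Step 4. [-6*(-6*x) = 108] -6 out front; divide by -6 ⇒ div: -6*x = -18.
Step 5. [-6*x = -18] leading coefficient -6: divide by -6 ⇒ div: x = 3.

Answer: x ∈ {3}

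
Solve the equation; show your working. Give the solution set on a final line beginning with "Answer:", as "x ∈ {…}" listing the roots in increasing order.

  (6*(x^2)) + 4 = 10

Step 1. [(6*(x^2)) + 4 = 10] the outer +4 inverts by subtracting 4, so sub: 6*(x^2) = 6.
Step 2. [6*(x^2) = 6] divide by the outer 6. So div: x^2 = 1.
Step 3. [x^2 = 1] √ both sides: 1 ≥ 0 gives two branches ⇒ sqrt: x = 1 or -1.

Answer: x ∈ {-1, 1}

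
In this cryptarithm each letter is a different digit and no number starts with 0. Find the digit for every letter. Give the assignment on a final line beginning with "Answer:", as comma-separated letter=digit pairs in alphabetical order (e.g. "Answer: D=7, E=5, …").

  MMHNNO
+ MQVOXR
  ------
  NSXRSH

Step 1. [col 1: O + R ≡ H (mod 10)] O=5 is one option consistent with column 1 (O + R ≡ H (mod 10), carry-in 0) — take it, so O=5.
Step 2. [col 1: O + R ≡ H (mod 10)] no forcing yet in column 1 (carry-in 0); H=7 is free and consistent — try it, so H=7.
Step 3. [col 1: O + R ≡ H (mod 10)] column 1 reads O+R+carry(0)=H with O=5, H=7; with digits 5,7 already taken and all letters distinct, the only value for R is 2. So R=2.
Step 4. [col 2: N + X ≡ S (mod 10)] column 2 (N + X ≡ S (mod 10), carry-in 0) doesn't pin X yet; pick X=8 and continue, so X=8.
Step 5. [col 2: N + X ≡ S (mod 10)] several values work for N in column 2 (N + X ≡ S (mod 10), carry-in 0); try N=6. So N=6.
Step 6. [col 2: N + X ≡ S (mod 10)] from column 2 (N=6, X=8, carry-in 0, digits 2,5,6,7,8 already taken and all letters distinct): S must equal 4. So S=4.
Step 7. [col 4: H + V ≡ X (mod 10)] column 4: given H=7, X=8, carry-in 1, and digits 2,4,5,6,7,8 already taken and all letters distinct, H+V≡X (mod 10) forces V=0. So V=0.
Step 8. [col 5: M + Q ≡ S (mod 10)] column 5 (M + Q ≡ S (mod 10), carry-in 0) doesn't pin Q yet; pick Q=1 and continue. So Q=1.
Step 9. [col 5: M + Q ≡ S (mod 10)] column 5 reads M+Q+carry(0)=S with Q=1, S=4; with digits 0,1,2,4,5,6,7,8 already taken and all letters distinct, the only value for M is 3, so M=3.

Answer: H=7, M=3, N=6, O=5, Q=1, R=2, S=4, V=0, X=8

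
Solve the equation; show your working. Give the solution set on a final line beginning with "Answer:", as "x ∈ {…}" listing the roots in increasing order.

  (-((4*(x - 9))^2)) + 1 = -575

Step 1. [(-((4*(x - 9))^2)) + 1 = -575] the outer +1 inverts by subtracting 1 ⇒ sub: -((4*(x - 9))^2) = -576.
Step 2. [-((4*(x - 9))^2) = -576] leading − — multiply by −1, so neg: (4*(x - 9))^2 = 576.
Step 3. [(4*(x - 9))^2 = 576] √ both sides: 576 ≥ 0 gives two branches ⇒ sqrt: 4*(x - 9) = 24 or -24.
Step 4. [4*(x - 9) = 24 or -24] 4 out front; divide by 4. So div: x - 9 = 6 or -6.
Step 5. [x - 9 = 6 or -6] -9 is outermost — add 9 both sides. So sub: x = 15 or 3.

Answer: x ∈ {3, 15}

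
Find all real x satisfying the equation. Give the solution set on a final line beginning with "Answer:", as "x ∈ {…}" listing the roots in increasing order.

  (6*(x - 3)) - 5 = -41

Step 1. [(6*(x - 3)) - 5 = -41] 5 comes off first (add 5), so sub: 6*(x - 3) = -36.
Step 2. [6*(x - 3) = -36] divide by the outer 6 ⇒ div: x - 3 = -6.
Step 3. [x - 3 = -6] peel the -3: add 3 from each side ⇒ sub: x = -3.

Answer: x ∈ {-3}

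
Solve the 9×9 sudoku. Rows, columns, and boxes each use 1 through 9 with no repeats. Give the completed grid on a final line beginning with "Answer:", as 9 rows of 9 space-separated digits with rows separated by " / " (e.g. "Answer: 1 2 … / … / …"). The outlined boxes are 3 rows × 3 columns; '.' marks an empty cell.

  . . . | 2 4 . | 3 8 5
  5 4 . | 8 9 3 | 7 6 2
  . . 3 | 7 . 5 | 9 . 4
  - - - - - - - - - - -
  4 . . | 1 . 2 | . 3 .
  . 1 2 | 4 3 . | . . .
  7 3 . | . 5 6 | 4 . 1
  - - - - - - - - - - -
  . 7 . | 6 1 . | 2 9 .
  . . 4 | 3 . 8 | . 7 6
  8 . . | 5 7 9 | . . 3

Step 1. [r8c7∈{1,5}] 5 has one home in box 9: r8c7, so r8c7=5.
Step 2. [r8c1∈{1,2,9}] 1 has one home in row 8: r8c1 ⇒ r8c1=1.
Step 3. [r4c5∈{8}] r4c5's peers cover all but 8. So r4c5=8.
Step 4. [r4c7∈{6}] r4c7 is down to just 6. So r4c7=6.
Step 5. [r1c3∈{1,6,7,9}] row 1 places 7 nowhere but r1c3, so r1c3=7.
Step 6. [r5c1∈{6,9}] in row 5, 6 fits only at r5c1, so r5c1=6.
Step 7. [r9c2∈{2,6}] 2 has one home in row 9: r9c2 ⇒ r9c2=2.
Step 8. [r5c9∈{7,8,9}] across row 5, 9 lands solely at r5c9, so r5c9=9.
Step 9. [r1c2∈{6,9}] in row 1, 6 fits only at r1c2 ⇒ r1c2=6.
Step 10. [r4c2∈{5,9}] 5 has one home in col 2: r4c2. So r4c2=5.
Step 11. [r6c3∈{8,9}] 8 has one home in row 6: r6c3. So r6c3=8.
Step 12. [r9c8∈{1,4}] r9c8 is the only open cell in row 9 admitting 4 ⇒ r9c8=4.
Step 13. [r3c1∈{2}] only 2 remains possible at r3c1, so r3c1=2.
Step 14. [r7c9∈{8}] only 8 remains possible at r7c9 ⇒ r7c9=8.
Step 15. [r4c3∈{9}] r4c3 is down to just 9. So r4c3=9.
Step 16. [r3c5∈{6}] only 6 remains possible at r3c5. So r3c5=6.
Step 17. [r2c3∈{1}] r2c3's peers cover all but 1 ⇒ r2c3=1.
Step 18. [r6c8∈{2}] only 2 remains possible at r6c8 ⇒ r6c8=2.
Step 19. [r9c7∈{1}] r9c7 is down to just 1. So r9c7=1.
Step 20. [r5c6∈{7}] r5c6 has the single candidate 7, so r5c6=7.
Step 21. [r8c2∈{9}] r8c2 is down to just 9 ⇒ r8c2=9.
Step 22. [r3c2∈{8}] r3c2 is down to just 8, so r3c2=8.
Step 23. [r5c7∈{8}] only 8 remains possible at r5c7, so r5c7=8.
Step 24. [r7c1∈{3}] only 3 remains possible at r7c1, so r7c1=3.
Step 25. [r6c4∈{9}] r6c4's peers cover all but 9. So r6c4=9.
Step 26. [r3c8∈{1}] r3c8's peers cover all but 1, so r3c8=1.
Step 27. [r5c8∈{5}] r5c8 is down to just 5 ⇒ r5c8=5.
Step 28. [r8c5∈{2}] only 2 remains possible at r8c5. So r8c5=2.
Step 29. [r1c6∈{1}] r1c6's peers cover all but 1. So r1c6=1.
Step 30. [r4c9∈{7}] r4c9 is down to just 7, so r4c9=7.
Step 31. [r7c6∈{4}] nothing but 4 survives at r7c6. So r7c6=4.
Step 32. [r7c3∈{5}] r7c3 is down to just 5, so r7c3=5.
Step 33. [r1c1∈{9}] r1c1 is down to just 9 ⇒ r1c1=9.
Step 34. [r9c3∈{6}] only 6 remains possible at r9c3. So r9c3=6.

Answer: 9 6 7 2 4 1 3 8 5 / 5 4 1 8 9 3 7 6 2 / 2 8 3 7 6 5 9 1 4 / 4 5 9 1 8 2 6 3 7 / 6 1 2 4 3 7 8 5 9 / 7 3 8 9 5 6 4 2 1 / 3 7 5 6 1 4 2 9 8 / 1 9 4 3 2 8 5 7 6 / 8 2 6 5 7 9 1 4 3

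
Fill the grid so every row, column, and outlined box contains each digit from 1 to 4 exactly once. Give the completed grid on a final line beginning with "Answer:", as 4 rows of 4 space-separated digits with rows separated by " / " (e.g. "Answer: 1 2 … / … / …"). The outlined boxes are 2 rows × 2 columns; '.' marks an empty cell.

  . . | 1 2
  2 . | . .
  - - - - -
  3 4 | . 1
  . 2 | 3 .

Step 1. [r2c4∈{3,4}] in col 4, 3 fits only at r2c4, so r2c4=3.
Step 2. [r4c1∈{1}] nothing but 1 survives at r4c1. So r4c1=1.
Step 3. [r3c3∈{2}] r3c3 has the single candidate 2. So r3c3=2.
Step 4. [r1c2∈{3}] r1c2 is down to just 3, so r1c2=3.
Step 5. [r1c1∈{4}] r1c1 has the single candidate 4 ⇒ r1c1=4.
Step 6. [r2c3∈{4}] nothing but 4 survives at r2c3 ⇒ r2c3=4.
Step 7. [r4c4∈{4}] r4c4's peers cover all but 4, so r4c4=4.
Step 8. [r2c2∈{1}] r2c2 is down to just 1. So r2c2=1.

Answer: 4 3 1 2 / 2 1 4 3 / 3 4 2 1 / 1 2 3 4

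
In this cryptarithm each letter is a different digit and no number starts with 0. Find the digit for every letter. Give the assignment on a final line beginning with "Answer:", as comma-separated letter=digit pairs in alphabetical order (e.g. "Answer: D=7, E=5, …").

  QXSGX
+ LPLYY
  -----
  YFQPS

Step 1. [col 1: X + Y ≡ S (mod 10)] X=5 is one option consistent with column 1 (X + Y ≡ S (mod 10), carry-in 0) — take it, so X=5.
Step 2. [col 1: X + Y ≡ S (mod 10)] no forcing yet in column 1 (carry-in 0); S=8 is free and consistent — try it ⇒ S=8.
Step 3. [col 1: X + Y ≡ S (mod 10)] from column 1 (X=5, S=8, carry-in 0, digits 5,8 already taken and all letters distinct): Y must equal 3 ⇒ Y=3.
Step 4. [col 2: G + Y ≡ P (mod 10)] several values work for G in column 2 (G + Y ≡ P (mod 10), carry-in 0); try G=7 ⇒ G=7.
Step 5. [col 2: G + Y ≡ P (mod 10)] column 2: given G=7, Y=3, carry-in 0, and digits 3,5,7,8 already taken and all letters distinct, G+Y≡P (mod 10) forces P=0, so P=0.
Step 6. [col 3: S + L ≡ Q (mod 10)] from column 3 (S=8, carry-in 1, digits 0,3,5,7,8 already taken and all letters distinct): Q must equal 1 ⇒ Q=1.
Step 7. [col 3: S + L ≡ Q (mod 10)] from column 3 (S=8, Q=1, carry-in 1, digits 0,1,3,5,7,8 already taken and all letters distinct): L must equal 2 ⇒ L=2.
Step 8. [col 4: X + P ≡ F (mod 10)] column 4: given X=5, P=0, carry-in 1, and digits 0,1,2,3,5,7,8 already taken and all letters distinct, X+P≡F (mod 10) forces F=6. So F=6.

Answer: F=6, G=7, L=2, P=0, Q=1, S=8, X=5, Y=3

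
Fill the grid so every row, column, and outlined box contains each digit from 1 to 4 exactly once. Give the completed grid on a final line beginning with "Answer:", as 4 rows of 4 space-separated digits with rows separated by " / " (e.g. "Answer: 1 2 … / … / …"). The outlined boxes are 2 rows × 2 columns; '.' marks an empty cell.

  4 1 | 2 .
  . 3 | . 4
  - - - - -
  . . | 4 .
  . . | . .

Step 1. [r3c2∈{2}] only 2 remains possible at r3c2 ⇒ r3c2=2.
Step 2. [r4c3∈{1,3}] r4c3 is the only open cell in col 3 admitting 3, so r4c3=3.
Step 3. [r4c1∈{1}] r4c1's peers cover all but 1, so r4c1=1.
Step 4. [r4c2∈{4}] r4c2's peers cover all but 4, so r4c2=4.
Step 5. [r3c1∈{3}] only 3 remains possible at r3c1. So r3c1=3.
Step 6. [r2c1∈{2}] nothing but 2 survives at r2c1. So r2c1=2.
Step 7. [r4c4∈{2}] r4c4 is down to just 2 ⇒ r4c4=2.
Step 8. [r1c4∈{3}] r1c4 is down to just 3 ⇒ r1c4=3.
Step 9. [r2c3∈{1}] r2c3's peers cover all but 1, so r2c3=1.
Step 10. [r3c4∈{1}] nothing but 1 survives at r3c4 ⇒ r3c4=1.

Answer: 4 1 2 3 / 2 3 1 4 / 3 2 4 1 / 1 4 3 2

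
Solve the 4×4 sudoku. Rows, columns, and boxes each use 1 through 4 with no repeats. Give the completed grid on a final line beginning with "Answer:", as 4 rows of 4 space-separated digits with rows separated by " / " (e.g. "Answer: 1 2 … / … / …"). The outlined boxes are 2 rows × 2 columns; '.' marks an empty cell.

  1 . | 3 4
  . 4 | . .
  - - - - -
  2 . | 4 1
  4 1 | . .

Step 1. [r4c3∈{2}] nothing but 2 survives at r4c3 ⇒ r4c3=2.
Step 2. [r4c4∈{3}] nothing but 3 survives at r4c4 ⇒ r4c4=3.
Step 3. [r2c1∈{3}] r2c1 has the single candidate 3. So r2c1=3.
Step 4. [r2c3∈{1}] nothing but 1 survives at r2c3 ⇒ r2c3=1.
Step 5. [r1c2∈{2}] nothing but 2 survives at r1c2, so r1c2=2.
Step 6. [r2c4∈{2}] r2c4 is down to just 2. So r2c4=2.
Step 7. [r3c2∈{3}] r3c2 has the single candidate 3, so r3c2=3.

Answer: 1 2 3 4 / 3 4 1 2 / 2 3 4 1 / 4 1 2 3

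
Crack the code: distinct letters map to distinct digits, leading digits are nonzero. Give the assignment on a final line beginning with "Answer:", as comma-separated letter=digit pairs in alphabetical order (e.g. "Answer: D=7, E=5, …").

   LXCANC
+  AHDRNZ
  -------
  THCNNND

Step 1. [col 1: C + Z ≡ D (mod 10)] several values work for Z in column 1 (C + Z ≡ D (mod 10), carry-in 0); try Z=5. So Z=5.
Step 2. [col 1: C + Z ≡ D (mod 10)] C=7 is one option consistent with column 1 (C + Z ≡ D (mod 10), carry-in 0) — take it, so C=7.
Step 3. [T] the sum has 7 digits but both addends have 6; that extra leading digit T is the final carry, namely 1 ⇒ T=1.
Step 4. [col 1: C + Z ≡ D (mod 10)] from column 1 (C=7, Z=5, carry-in 0, digits 1,5,7 already taken and all letters distinct): D must equal 2, so D=2.
Step 5. [col 2: N + N ≡ N (mod 10)] in column 2 we have N+N≡N with carry-in 1; given nothing yet and digits 1,2,5,7 already taken and all letters distinct, that pins N to 9. So N=9.
Step 6. [col 3: A + R ≡ N (mod 10)] R=0 is one option consistent with column 3 (A + R ≡ N (mod 10), carry-in 1) — take it. So R=0.
Step 7. [col 3: A + R ≡ N (mod 10)] in column 3 we have A+R≡N with carry-in 1; given R=0, N=9 and digits 0,1,2,5,7,9 already taken and all letters distinct, that pins A to 8 ⇒ A=8.
Step 8. [col 5: X + H ≡ C (mod 10)] several values work for H in column 5 (X + H ≡ C (mod 10), carry-in 0); try H=4, so H=4.
Step 9. [col 5: X + H ≡ C (mod 10)] column 5: given H=4, C=7, carry-in 0, and digits 0,1,2,4,5,7,8,9 already taken and all letters distinct, X+H≡C (mod 10) forces X=3. So X=3.
Step 10. [col 6: L + A ≡ H (mod 10)] in column 6 we have L+A≡H with carry-in 0; given A=8, H=4 and digits 0,1,2,3,4,5,7,8,9 already taken and all letters distinct, that pins L to 6. So L=6.

Answer: A=8, C=7, D=2, H=4, L=6, N=9, R=0, T=1, X=3, Z=5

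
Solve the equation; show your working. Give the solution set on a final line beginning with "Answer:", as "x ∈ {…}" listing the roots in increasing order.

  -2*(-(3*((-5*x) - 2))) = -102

Step 1. [-2*(-(3*((-5*x) - 2))) = -102] LHS = -2·(…); ÷-2 both sides ⇒ div: -(3*((-5*x) - 2)) = 51.
Step 2. [-(3*((-5*x) - 2)) = 51] flip signs both sides. So neg: 3*((-5*x) - 2) = -51.
Step 3. [3*((-5*x) - 2) = -51] divide by the outer 3, so div: (-5*x) - 2 = -17.
Step 4. [(-5*x) - 2 = -17] peel the -2: add 2 from each side, so sub: -5*x = -15.
Step 5. [-5*x = -15] LHS = -5·(…); ÷-5 both sides ⇒ div: x = 3.

Answer: x ∈ {3}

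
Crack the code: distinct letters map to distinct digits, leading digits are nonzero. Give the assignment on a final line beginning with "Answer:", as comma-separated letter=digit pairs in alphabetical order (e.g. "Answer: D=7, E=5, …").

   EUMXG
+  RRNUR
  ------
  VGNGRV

Step 1. [col 1: G + R ≡ V (mod 10)] several values work for V in column 1 (G + R ≡ V (mod 10), carry-in 0); try V=1 ⇒ V=1.
Step 2. [col 1: G + R ≡ V (mod 10)] column 1 (G + R ≡ V (mod 10), carry-in 0) doesn't pin G yet; pick G=3 and continue. So G=3.
Step 3. [col 1: G + R ≡ V (mod 10)] column 1 reads G+R+carry(0)=V with G=3, V=1; with digits 1,3 already taken and all letters distinct, the only value for R is 8, so R=8.
Step 4. [col 2: X + U ≡ R (mod 10)] no forcing yet in column 2 (carry-in 1); X=7 is free and consistent — try it ⇒ X=7.
Step 5. [col 2: X + U ≡ R (mod 10)] column 2 reads X+U+carry(1)=R with X=7, R=8; with digits 1,3,7,8 already taken and all letters distinct, the only value for U is 0 ⇒ U=0.
Step 6. [col 3: M + N ≡ G (mod 10)] no forcing yet in column 3 (carry-in 0); M=4 is free and consistent — try it ⇒ M=4.
Step 7. [col 3: M + N ≡ G (mod 10)] column 3 reads M+N+carry(0)=G with M=4, G=3; with digits 0,1,3,4,7,8 already taken and all letters distinct, the only value for N is 9 ⇒ N=9.
Step 8. [col 5: E + R ≡ G (mod 10)] in column 5 we have E+R≡G with carry-in 0; given R=8, G=3 and digits 0,1,3,4,7,8,9 already taken and all letters distinct, that pins E to 5, so E=5.

Answer: E=5, G=3, M=4, N=9, R=8, U=0, V=1, X=7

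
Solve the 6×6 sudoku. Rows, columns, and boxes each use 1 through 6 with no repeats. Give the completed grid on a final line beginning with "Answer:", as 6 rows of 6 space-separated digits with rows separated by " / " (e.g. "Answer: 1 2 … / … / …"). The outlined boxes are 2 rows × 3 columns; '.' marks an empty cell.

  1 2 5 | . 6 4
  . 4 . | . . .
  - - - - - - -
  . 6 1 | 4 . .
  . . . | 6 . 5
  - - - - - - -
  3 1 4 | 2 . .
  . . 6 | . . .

Step 1. [r4c5∈{1,2,3}] across row 4, 1 lands solely at r4c5, so r4c5=1.
Step 2. [r2c3∈{3}] only 3 remains possible at r2c3 ⇒ r2c3=3.
Step 3. [r5c5∈{5}] r5c5 has the single candidate 5, so r5c5=5.
Step 4. [r6c1∈{2,5}] in row 6, 2 fits only at r6c1, so r6c1=2.
Step 5. [r2c5∈{2}] nothing but 2 survives at r2c5, so r2c5=2.
Step 6. [r2c6∈{1}] only 1 remains possible at r2c6, so r2c6=1.
Step 7. [r6c6∈{3}] r6c6 has the single candidate 3. So r6c6=3.
Step 8. [r3c5∈{3}] only 3 remains possible at r3c5 ⇒ r3c5=3.
Step 9. [r3c6∈{2}] r3c6 is down to just 2 ⇒ r3c6=2.
Step 10. [r6c2∈{5}] r6c2's peers cover all but 5, so r6c2=5.
Step 11. [r2c1∈{6}] r2c1 is down to just 6. So r2c1=6.
Step 12. [r3c1∈{5}] only 5 remains possible at r3c1, so r3c1=5.
Step 13. [r1c4∈{3}] r1c4 is down to just 3. So r1c4=3.
Step 14. [r2c4∈{5}] r2c4 has the single candidate 5 ⇒ r2c4=5.
Step 15. [r6c5∈{4}] only 4 remains possible at r6c5, so r6c5=4.
Step 16. [r6c4∈{1}] nothing but 1 survives at r6c4 ⇒ r6c4=1.
Step 17. [r4c3∈{2}] r4c3 is down to just 2. So r4c3=2.
Step 18. [r5c6∈{6}] r5c6 is down to just 6. So r5c6=6.
Step 19. [r4c2∈{3}] r4c2's peers cover all but 3 ⇒ r4c2=3.
Step 20. [r4c1∈{4}] only 4 remains possible at r4c1 ⇒ r4c1=4.

Answer: 1 2 5 3 6 4 / 6 4 3 5 2 1 / 5 6 1 4 3 2 / 4 3 2 6 1 5 / 3 1 4 2 5 6 / 2 5 6 1 4 3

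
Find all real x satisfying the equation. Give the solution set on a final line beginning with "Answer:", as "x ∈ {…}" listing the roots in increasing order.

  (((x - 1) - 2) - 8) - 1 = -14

Step 1. [(((x - 1) - 2) - 8) - 1 = -14] -1 is outermost — add 1 both sides. So sub: ((x - 1) - 2) - 8 = -13.
Step 2. [((x - 1) - 2) - 8 = -13] add 8: x sits inside (… - 8). So sub: (x - 1) - 2 = -5.
Step 3. [(x - 1) - 2 = -5] -2 is outermost — add 2 both sides. So sub: x - 1 = -3.
Step 4. [x - 1 = -3] -1 is outermost — add 1 both sides. So sub: x = -2.

Answer: x ∈ {-2}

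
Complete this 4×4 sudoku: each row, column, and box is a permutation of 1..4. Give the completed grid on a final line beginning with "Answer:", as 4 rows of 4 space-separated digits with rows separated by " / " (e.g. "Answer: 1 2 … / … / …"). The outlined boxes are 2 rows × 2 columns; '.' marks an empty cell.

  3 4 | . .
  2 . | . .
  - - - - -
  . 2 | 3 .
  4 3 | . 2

Step 1. [r1c4∈{1}] r1c4 is down to just 1. So r1c4=1.
Step 2. [r3c4∈{4}] r3c4 has the single candidate 4. So r3c4=4.
Step 3. [r3c1∈{1}] r3c1 has the single candidate 1. So r3c1=1.
Step 4. [r1c3∈{2}] r1c3 is down to just 2, so r1c3=2.
Step 5. [r2c3∈{4}] r2c3 has the single candidate 4, so r2c3=4.
Step 6. [r2c2∈{1}] r2c2 is down to just 1, so r2c2=1.
Step 7. [r2c4∈{3}] r2c4 has the single candidate 3, so r2c4=3.
Step 8. [r4c3∈{1}] r4c3 is down to just 1 ⇒ r4c3=1.

Answer: 3 4 2 1 / 2 1 4 3 / 1 2 3 4 / 4 3 1 2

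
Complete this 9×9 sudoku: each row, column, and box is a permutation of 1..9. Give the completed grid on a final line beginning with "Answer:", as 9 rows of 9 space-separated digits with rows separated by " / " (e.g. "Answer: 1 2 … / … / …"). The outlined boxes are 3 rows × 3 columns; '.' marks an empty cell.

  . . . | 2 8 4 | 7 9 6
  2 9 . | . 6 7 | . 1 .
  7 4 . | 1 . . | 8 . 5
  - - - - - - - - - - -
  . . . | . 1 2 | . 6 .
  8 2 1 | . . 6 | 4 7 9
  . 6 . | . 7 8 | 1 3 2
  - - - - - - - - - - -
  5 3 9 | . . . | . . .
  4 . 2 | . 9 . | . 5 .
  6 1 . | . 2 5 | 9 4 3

Step 1. [r2c4∈{3,5}] in box 2, 5 fits only at r2c4. So r2c4=5.
Step 2. [r8c2∈{7,8}] 8 has one home in col 2: r8c2, so r8c2=8.
Step 3. [r6c3∈{4,5}] across row 6, 5 lands solely at r6c3 ⇒ r6c3=5.
Step 4. [r1c3∈{3}] r1c3's peers cover all but 3, so r1c3=3.
Step 5. [r6c4∈{4,9}] 4 has one home in row 6: r6c4, so r6c4=4.
Step 6. [r7c8∈{2,8}] col 8 places 8 nowhere but r7c8, so r7c8=8.
Step 7. [r5c4∈{3}] r5c4 is down to just 3 ⇒ r5c4=3.
Step 8. [r9c3∈{7}] r9c3's peers cover all but 7 ⇒ r9c3=7.
Step 9. [r8c6∈{1,3}] row 8 places 3 nowhere but r8c6, so r8c6=3.
Step 10. [r8c9∈{1,7}] across row 8, 1 lands solely at r8c9. So r8c9=1.
Step 11. [r8c7∈{6}] only 6 remains possible at r8c7. So r8c7=6.
Step 12. [r7c9∈{7}] r7c9 is down to just 7. So r7c9=7.
Step 13. [r6c1∈{9}] nothing but 9 survives at r6c1. So r6c1=9.
Step 14. [r9c4∈{8}] only 8 remains possible at r9c4. So r9c4=8.
Step 15. [r1c1∈{1}] r1c1's peers cover all but 1, so r1c1=1.
Step 16. [r4c1∈{3}] r4c1 is down to just 3. So r4c1=3.
Step 17. [r3c5∈{3}] r3c5's peers cover all but 3. So r3c5=3.
Step 18. [r3c8∈{2}] r3c8 has the single candidate 2, so r3c8=2.
Step 19. [r7c5∈{4}] r7c5 is down to just 4, so r7c5=4.
Step 20. [r4c4∈{9}] r4c4 is down to just 9, so r4c4=9.
Step 21. [r4c7∈{5}] r4c7 has the single candidate 5. So r4c7=5.
Step 22. [r2c9∈{4}] r2c9 has the single candidate 4. So r2c9=4.
Step 23. [r2c7∈{3}] nothing but 3 survives at r2c7 ⇒ r2c7=3.
Step 24. [r3c6∈{9}] only 9 remains possible at r3c6. So r3c6=9.
Step 25. [r4c3∈{4}] only 4 remains possible at r4c3. So r4c3=4.
Step 26. [r7c7∈{2}] only 2 remains possible at r7c7, so r7c7=2.
Step 27. [r7c4∈{6}] r7c4 is down to just 6 ⇒ r7c4=6.
Step 28. [r7c6∈{1}] only 1 remains possible at r7c6. So r7c6=1.
Step 29. [r5c5∈{5}] r5c5's peers cover all but 5, so r5c5=5.
Step 30. [r8c4∈{7}] r8c4 is down to just 7. So r8c4=7.
Step 31. [r3c3∈{6}] r3c3's peers cover all but 6. So r3c3=6.
Step 32. [r2c3∈{8}] nothing but 8 survives at r2c3 ⇒ r2c3=8.
Step 33. [r4c9∈{8}] r4c9 has the single candidate 8, so r4c9=8.
Step 34. [r4c2∈{7}] r4c2's peers cover all but 7 ⇒ r4c2=7.
Step 35. [r1c2∈{5}] r1c2's peers cover all but 5, so r1c2=5.

Answer: 1 5 3 2 8 4 7 9 6 / 2 9 8 5 6 7 3 1 4 / 7 4 6 1 3 9 8 2 5 / 3 7 4 9 1 2 5 6 8 / 8 2 1 3 5 6 4 7 9 / 9 6 5 4 7 8 1 3 2 / 5 3 9 6 4 1 2 8 7 / 4 8 2 7 9 3 6 5 1 / 6 1 7 8 2 5 9 4 3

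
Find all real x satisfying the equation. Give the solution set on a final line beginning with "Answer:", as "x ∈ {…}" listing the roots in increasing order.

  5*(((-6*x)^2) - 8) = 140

Step 1. [5*(((-6*x)^2) - 8) = 140] leading coefficient 5: divide by 5, so div: ((-6*x)^2) - 8 = 28.
Step 2. [((-6*x)^2) - 8 = 28] 8 comes off first (add 8), so sub: (-6*x)^2 = 36.
Step 3. [(-6*x)^2 = 36] LHS squared, RHS 36 ≥ 0: apply √ (±). So sqrt: -6*x = 6 or -6.
Step 4. [-6*x = 6 or -6] LHS = -6·(…); ÷-6 both sides, so div: x = -1 or 1.

Answer: x ∈ {-1, 1}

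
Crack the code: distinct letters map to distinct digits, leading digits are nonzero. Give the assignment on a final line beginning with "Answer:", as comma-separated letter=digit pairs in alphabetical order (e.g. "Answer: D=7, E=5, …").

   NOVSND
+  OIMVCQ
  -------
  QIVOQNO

Step 1. [col 1: D + Q ≡ O (mod 10)] column 1 (D + Q ≡ O (mod 10), carry-in 0) doesn't pin Q yet; pick Q=1 and continue ⇒ Q=1.
Step 2. [col 1: D + Q ≡ O (mod 10)] D=4 is one option consistent with column 1 (D + Q ≡ O (mod 10), carry-in 0) — take it, so D=4.
Step 3. [col 1: D + Q ≡ O (mod 10)] in column 1 we have D+Q≡O with carry-in 0; given D=4, Q=1 and digits 1,4 already taken and all letters distinct, that pins O to 5. So O=5.
Step 4. [col 2: N + C ≡ N (mod 10)] column 2 reads N+C+carry(0)=N with nothing yet; with digits 1,4,5 already taken and all letters distinct, the only value for C is 0 ⇒ C=0.
Step 5. [col 2: N + C ≡ N (mod 10)] several values work for N in column 2 (N + C ≡ N (mod 10), carry-in 0); try N=7, so N=7.
Step 6. [col 3: S + V ≡ Q (mod 10)] several values work for V in column 3 (S + V ≡ Q (mod 10), carry-in 0); try V=8 ⇒ V=8.
Step 7. [col 3: S + V ≡ Q (mod 10)] from column 3 (V=8, Q=1, carry-in 0, digits 0,1,4,5,7,8 already taken and all letters distinct): S must equal 3. So S=3.
Step 8. [col 4: V + M ≡ O (mod 10)] in column 4 we have V+M≡O with carry-in 1; given V=8, O=5 and digits 0,1,3,4,5,7,8 already taken and all letters distinct, that pins M to 6. So M=6.
Step 9. [col 5: O + I ≡ V (mod 10)] in column 5 we have O+I≡V with carry-in 1; given O=5, V=8 and digits 0,1,3,4,5,6,7,8 already taken and all letters distinct, that pins I to 2 ⇒ I=2.

Answer: C=0, D=4, I=2, M=6, N=7, O=5, Q=1, S=3, V=8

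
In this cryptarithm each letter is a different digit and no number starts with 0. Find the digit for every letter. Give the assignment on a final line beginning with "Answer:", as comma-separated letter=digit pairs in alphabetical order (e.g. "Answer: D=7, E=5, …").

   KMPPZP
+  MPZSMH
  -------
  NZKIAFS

Step 1. [col 1: P + H ≡ S (mod 10)] several values work for P in column 1 (P + H ≡ S (mod 10), carry-in 0); try P=3 ⇒ P=3.
Step 2. [col 1: P + H ≡ S (mod 10)] H=7 is one option consistent with column 1 (P + H ≡ S (mod 10), carry-in 0) — take it, so H=7.
Step 3. [N] the sum has 7 digits but both addends have 6; that extra leading digit N is the final carry, namely 1 ⇒ N=1.
Step 4. [col 1: P + H ≡ S (mod 10)] from column 1 (P=3, H=7, carry-in 0, digits 1,3,7 already taken and all letters distinct): S must equal 0 ⇒ S=0.
Step 5. [col 2: Z + M ≡ F (mod 10)] several values work for F in column 2 (Z + M ≡ F (mod 10), carry-in 1); try F=2, so F=2.
Step 6. [col 2: Z + M ≡ F (mod 10)] several values work for Z in column 2 (Z + M ≡ F (mod 10), carry-in 1); try Z=5 ⇒ Z=5.
Step 7. [col 2: Z + M ≡ F (mod 10)] column 2 reads Z+M+carry(1)=F with Z=5, F=2; with digits 0,1,2,3,5,7 already taken and all letters distinct, the only value for M is 6 ⇒ M=6.
Step 8. [col 3: P + S ≡ A (mod 10)] column 3: given P=3, S=0, carry-in 1, and digits 0,1,2,3,5,6,7 already taken and all letters distinct, P+S≡A (mod 10) forces A=4. So A=4.
Step 9. [col 4: P + Z ≡ I (mod 10)] column 4 reads P+Z+carry(0)=I with P=3, Z=5; with digits 0,1,2,3,4,5,6,7 already taken and all letters distinct, the only value for I is 8 ⇒ I=8.
Step 10. [col 5: M + P ≡ K (mod 10)] in column 5 we have M+P≡K with carry-in 0; given M=6, P=3 and digits 0,1,2,3,4,5,6,7,8 already taken and all letters distinct, that pins K to 9, so K=9.

Answer: A=4, F=2, H=7, I=8, K=9, M=6, N=1, P=3, S=0, Z=5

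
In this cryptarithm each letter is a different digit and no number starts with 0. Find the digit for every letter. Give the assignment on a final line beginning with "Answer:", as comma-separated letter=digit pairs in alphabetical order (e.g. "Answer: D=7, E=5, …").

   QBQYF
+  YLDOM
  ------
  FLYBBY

Step 1. [col 1: F + M ≡ Y (mod 10)] no forcing yet in column 1 (carry-in 0); M=8 is free and consistent — try it. So M=8.
Step 2. [col 1: F + M ≡ Y (mod 10)] column 1 (F + M ≡ Y (mod 10), carry-in 0) doesn't pin Y yet; pick Y=9 and continue. So Y=9.
Step 3. [col 1: F + M ≡ Y (mod 10)] column 1 reads F+M+carry(0)=Y with M=8, Y=9; with digits 8,9 already taken and all letters distinct, the only value for F is 1 ⇒ F=1.
Step 4. [col 2: Y + O ≡ B (mod 10)] no forcing yet in column 2 (carry-in 0); B=2 is free and consistent — try it ⇒ B=2.
Step 5. [col 2: Y + O ≡ B (mod 10)] in column 2 we have Y+O≡B with carry-in 0; given Y=9, B=2 and digits 1,2,8,9 already taken and all letters distinct, that pins O to 3 ⇒ O=3.
Step 6. [col 3: Q + D ≡ B (mod 10)] several values work for D in column 3 (Q + D ≡ B (mod 10), carry-in 1); try D=4, so D=4.
Step 7. [col 3: Q + D ≡ B (mod 10)] from column 3 (D=4, B=2, carry-in 1, digits 1,2,3,4,8,9 already taken and all letters distinct): Q must equal 7, so Q=7.
Step 8. [col 4: B + L ≡ Y (mod 10)] in column 4 we have B+L≡Y with carry-in 1; given B=2, Y=9 and digits 1,2,3,4,7,8,9 already taken and all letters distinct, that pins L to 6 ⇒ L=6.

Answer: B=2, D=4, F=1, L=6, M=8, O=3, Q=7, Y=9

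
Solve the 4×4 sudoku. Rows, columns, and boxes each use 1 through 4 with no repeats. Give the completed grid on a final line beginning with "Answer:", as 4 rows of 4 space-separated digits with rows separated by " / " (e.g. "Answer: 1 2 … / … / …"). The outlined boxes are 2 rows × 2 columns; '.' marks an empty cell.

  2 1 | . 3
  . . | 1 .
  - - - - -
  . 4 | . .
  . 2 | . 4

Step 1. [r3c4∈{1,2}] r3c4 is the only open cell in col 4 admitting 1 ⇒ r3c4=1.
Step 2. [r3c1∈{3}] only 3 remains possible at r3c1, so r3c1=3.
Step 3. [r4c3∈{3}] r4c3's peers cover all but 3 ⇒ r4c3=3.
Step 4. [r2c4∈{2}] r2c4 is down to just 2, so r2c4=2.
Step 5. [r1c3∈{4}] only 4 remains possible at r1c3 ⇒ r1c3=4.
Step 6. [r2c1∈{4}] r2c1 is down to just 4, so r2c1=4.
Step 7. [r4c1∈{1}] nothing but 1 survives at r4c1, so r4c1=1.
Step 8. [r3c3∈{2}] r3c3 is down to just 2 ⇒ r3c3=2.
Step 9. [r2c2∈{3}] only 3 remains possible at r2c2, so r2c2=3.

Answer: 2 1 4 3 / 4 3 1 2 / 3 4 2 1 / 1 2 3 4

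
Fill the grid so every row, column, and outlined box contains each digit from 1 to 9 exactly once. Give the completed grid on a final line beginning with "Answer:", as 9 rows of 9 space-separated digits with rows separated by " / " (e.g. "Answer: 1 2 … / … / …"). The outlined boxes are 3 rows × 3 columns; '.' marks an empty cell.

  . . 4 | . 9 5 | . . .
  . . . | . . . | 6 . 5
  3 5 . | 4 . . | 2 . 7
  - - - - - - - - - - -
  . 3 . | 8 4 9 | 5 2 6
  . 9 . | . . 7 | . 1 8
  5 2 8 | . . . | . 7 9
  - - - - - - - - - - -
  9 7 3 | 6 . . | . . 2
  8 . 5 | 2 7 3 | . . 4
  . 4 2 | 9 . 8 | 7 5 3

Step 1. [r9c5∈{1}] r9c5's peers cover all but 1. So r9c5=1.
Step 2. [r1c1∈{1,2,6,7}] row 1 places 2 nowhere but r1c1. So r1c1=2.
Step 3. [r8c2∈{1,6}] r8c2 is the only open cell in box 7 admitting 1. So r8c2=1.
Step 4. [r5c5∈{2,3,5,6}] in row 5, 2 fits only at r5c5, so r5c5=2.
Step 5. [r7c8∈{8}] only 8 remains possible at r7c8 ⇒ r7c8=8.
Step 6. [r1c4∈{1,3,7}] 7 has one home in row 1: r1c4, so r1c4=7.
Step 7. [r3c8∈{9}] r3c8 has the single candidate 9 ⇒ r3c8=9.
Step 8. [r1c7∈{1,3,8}] across col 7, 8 lands solely at r1c7, so r1c7=8.
Step 9. [r5c3∈{6}] nothing but 6 survives at r5c3 ⇒ r5c3=6.
Step 10. [r3c3∈{1}] r3c3 has the single candidate 1. So r3c3=1.
Step 11. [r6c7∈{3,4}] r6c7 is the only open cell in row 6 admitting 4. So r6c7=4.
Step 12. [r3c6∈{6}] r3c6 is down to just 6. So r3c6=6.
Step 13. [r6c6∈{1}] nothing but 1 survives at r6c6, so r6c6=1.
Step 14. [r6c4∈{3}] r6c4 has the single candidate 3, so r6c4=3.
Step 15. [r4c3∈{7}] only 7 remains possible at r4c3, so r4c3=7.
Step 16. [r2c5∈{3,8}] col 5 places 3 nowhere but r2c5 ⇒ r2c5=3.
Step 17. [r8c7∈{9}] r8c7 is down to just 9, so r8c7=9.
Step 18. [r1c9∈{1}] r1c9 has the single candidate 1, so r1c9=1.
Step 19. [r2c3∈{9}] r2c3 has the single candidate 9. So r2c3=9.
Step 20. [r3c5∈{8}] only 8 remains possible at r3c5, so r3c5=8.
Step 21. [r1c2∈{6}] r1c2 is down to just 6. So r1c2=6.
Step 22. [r6c5∈{6}] r6c5's peers cover all but 6 ⇒ r6c5=6.
Step 23. [r9c1∈{6}] r9c1 has the single candidate 6, so r9c1=6.
Step 24. [r1c8∈{3}] r1c8 is down to just 3, so r1c8=3.
Step 25. [r8c8∈{6}] r8c8's peers cover all but 6, so r8c8=6.
Step 26. [r2c4∈{1}] r2c4's peers cover all but 1. So r2c4=1.
Step 27. [r2c1∈{7}] nothing but 7 survives at r2c1, so r2c1=7.
Step 28. [r2c6∈{2}] nothing but 2 survives at r2c6, so r2c6=2.
Step 29. [r5c7∈{3}] only 3 remains possible at r5c7, so r5c7=3.
Step 30. [r7c6∈{4}] r7c6 has the single candidate 4, so r7c6=4.
Step 31. [r5c1∈{4}] r5c1 has the single candidate 4. So r5c1=4.
Step 32. [r7c5∈{5}] nothing but 5 survives at r7c5, so r7c5=5.
Step 33. [r4c1∈{1}] r4c1's peers cover all but 1 ⇒ r4c1=1.
Step 34. [r2c2∈{8}] r2c2 is down to just 8. So r2c2=8.
Step 35. [r5c4∈{5}] only 5 remains possible at r5c4, so r5c4=5.
Step 36. [r7c7∈{1}] only 1 remains possible at r7c7. So r7c7=1.
Step 37. [r2c8∈{4}] r2c8's peers cover all but 4 ⇒ r2c8=4.

Answer: 2 6 4 7 9 5 8 3 1 / 7 8 9 1 3 2 6 4 5 / 3 5 1 4 8 6 2 9 7 / 1 3 7 8 4 9 5 2 6 / 4 9 6 5 2 7 3 1 8 / 5 2 8 3 6 1 4 7 9 / 9 7 3 6 5 4 1 8 2 / 8 1 5 2 7 3 9 6 4 / 6 4 2 9 1 8 7 5 3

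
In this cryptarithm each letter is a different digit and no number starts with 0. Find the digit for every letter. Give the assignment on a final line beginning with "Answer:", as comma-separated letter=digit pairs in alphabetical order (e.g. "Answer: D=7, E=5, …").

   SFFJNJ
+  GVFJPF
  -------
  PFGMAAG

Step 1. [P] the sum has 7 digits but both addends have 6; that extra leading digit P is the final carry, namely 1, so P=1.
Step 2. [col 1: J + F ≡ G (mod 10)] no forcing yet in column 1 (carry-in 0); G=9 is free and consistent — try it. So G=9.
Step 3. [col 1: J + F ≡ G (mod 10)] column 1 (J + F ≡ G (mod 10), carry-in 0) doesn't pin F yet; pick F=5 and continue ⇒ F=5.
Step 4. [col 1: J + F ≡ G (mod 10)] column 1 reads J+F+carry(0)=G with F=5, G=9; with digits 1,5,9 already taken and all letters distinct, the only value for J is 4 ⇒ J=4.
Step 5. [col 2: N + P ≡ A (mod 10)] N=7 is one option consistent with column 2 (N + P ≡ A (mod 10), carry-in 0) — take it, so N=7.
Step 6. [col 2: N + P ≡ A (mod 10)] in column 2 we have N+P≡A with carry-in 0; given N=7, P=1 and digits 1,4,5,7,9 already taken and all letters distinct, that pins A to 8 ⇒ A=8.
Step 7. [col 4: F + F ≡ M (mod 10)] column 4: given F=5, carry-in 0, and digits 1,4,5,7,8,9 already taken and all letters distinct, F+F≡M (mod 10) forces M=0, so M=0.
Step 8. [col 5: F + V ≡ G (mod 10)] from column 5 (F=5, G=9, carry-in 1, digits 0,1,4,5,7,8,9 already taken and all letters distinct): V must equal 3, so V=3.
Step 9. [col 6: S + G ≡ F (mod 10)] column 6: given G=9, F=5, carry-in 0, and digits 0,1,3,4,5,7,8,9 already taken and all letters distinct, S+G≡F (mod 10) forces S=6. So S=6.

Answer: A=8, F=5, G=9, J=4, M=0, N=7, P=1, S=6, V=3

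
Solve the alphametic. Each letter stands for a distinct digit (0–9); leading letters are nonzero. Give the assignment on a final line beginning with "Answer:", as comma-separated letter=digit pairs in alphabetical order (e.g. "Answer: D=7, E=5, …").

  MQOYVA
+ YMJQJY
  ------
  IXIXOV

Step 1. [col 1: A + Y ≡ V (mod 10)] no forcing yet in column 1 (carry-in 0); V=0 is free and consistent — try it ⇒ V=0.
Step 2. [col 1: A + Y ≡ V (mod 10)] no forcing yet in column 1 (carry-in 0); A=6 is free and consistent — try it, so A=6.
Step 3. [col 1: A + Y ≡ V (mod 10)] column 1: given A=6, V=0, carry-in 0, and digits 0,6 already taken and all letters distinct, A+Y≡V (mod 10) forces Y=4, so Y=4.
Step 4. [col 2: V + J ≡ O (mod 10)] column 2 (V + J ≡ O (mod 10), carry-in 1) doesn't pin J yet; pick J=8 and continue ⇒ J=8.
Step 5. [col 2: V + J ≡ O (mod 10)] from column 2 (V=0, J=8, carry-in 1, digits 0,4,6,8 already taken and all letters distinct): O must equal 9, so O=9.
Step 6. [col 3: Y + Q ≡ X (mod 10)] several values work for Q in column 3 (Y + Q ≡ X (mod 10), carry-in 0); try Q=1, so Q=1.
Step 7. [col 3: Y + Q ≡ X (mod 10)] column 3: given Y=4, Q=1, carry-in 0, and digits 0,1,4,6,8,9 already taken and all letters distinct, Y+Q≡X (mod 10) forces X=5 ⇒ X=5.
Step 8. [col 4: O + J ≡ I (mod 10)] in column 4 we have O+J≡I with carry-in 0; given O=9, J=8 and digits 0,1,4,5,6,8,9 already taken and all letters distinct, that pins I to 7, so I=7.
Step 9. [col 5: Q + M ≡ X (mod 10)] column 5: given Q=1, X=5, carry-in 1, and digits 0,1,4,5,6,7,8,9 already taken and all letters distinct, Q+M≡X (mod 10) forces M=3, so M=3.

Answer: A=6, I=7, J=8, M=3, O=9, Q=1, V=0, X=5, Y=4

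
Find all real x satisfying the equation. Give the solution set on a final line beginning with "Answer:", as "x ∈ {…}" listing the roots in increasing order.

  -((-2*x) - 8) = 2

Step 1. [-((-2*x) - 8) = 2] leading − — multiply by −1, so neg: (-2*x) - 8 = -2.
Step 2. [(-2*x) - 8 = -2] 8 comes off first (add 8). So sub: -2*x = 6.
Step 3. [-2*x = 6] -2·(inner) — divide through by -2 ⇒ div: x = -3.

Answer: x ∈ {-3}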